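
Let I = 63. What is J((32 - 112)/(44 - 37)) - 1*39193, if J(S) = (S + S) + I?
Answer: -274070/7 ≈ -39153.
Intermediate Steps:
J(S) = 63 + 2*S (J(S) = (S + S) + 63 = 2*S + 63 = 63 + 2*S)
J((32 - 112)/(44 - 37)) - 1*39193 = (63 + 2*((32 - 112)/(44 - 37))) - 1*39193 = (63 + 2*(-80/7)) - 39193 = (63 - 160/7) - 39193 = 281/7 - 39193 = -274070/7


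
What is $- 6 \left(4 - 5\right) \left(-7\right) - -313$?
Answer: $271$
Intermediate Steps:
$- 6 \left(4 - 5\right) \left(-7\right) - -313 = \left(-6\right) \left(-1\right) \left(-7\right) + 313 = 6 \left(-7\right) + 313 = -42 + 313 = 271$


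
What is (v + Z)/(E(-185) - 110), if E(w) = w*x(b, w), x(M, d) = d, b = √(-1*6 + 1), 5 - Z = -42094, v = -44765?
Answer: -2666/34115 ≈ -0.078147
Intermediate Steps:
Z = 42099 (Z = 5 - 1*(-42094) = 5 + 42094 = 42099)
b = I*√5 (b = √(-6 + 1) = √(-5) = I*√5 ≈ 2.2361*I)
E(w) = w² (E(w) = w*w = w²)
(v + Z)/(E(-185) - 110) = (-44765 + 42099)/((-185)² - 110) = -2666/(34225 - 110) = -2666/34115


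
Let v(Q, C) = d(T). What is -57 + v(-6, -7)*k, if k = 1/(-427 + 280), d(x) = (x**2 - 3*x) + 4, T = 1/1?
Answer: -8381/147 ≈ -57.014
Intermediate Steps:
T = 1
d(x) = 4 + x**2 - 3*x
v(Q, C) = 2 (v(Q, C) = 4 + 1**2 - 3*1 = 4 + 1 - 3 = 2)
k = -1/147 (k = 1/(-147) = -1/147 ≈ -0.0068027)
-57 + v(-6, -7)*k = -57 + 2*(-1/147) = -57 - 2/147 = -8381/147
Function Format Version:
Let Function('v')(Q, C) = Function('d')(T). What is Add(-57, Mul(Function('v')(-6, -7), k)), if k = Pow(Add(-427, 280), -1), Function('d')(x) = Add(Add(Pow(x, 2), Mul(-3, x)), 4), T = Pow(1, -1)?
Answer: Rational(-8381, 147) ≈ -57.014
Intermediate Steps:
T = 1
Function('d')(x) = Add(4, Pow(x, 2), Mul(-3, x))
Function('v')(Q, C) = 2 (Function('v')(Q, C) = Add(4, Pow(1, 2), Mul(-3, 1)) = Add(4, 1, -3) = 2)
k = Rational(-1, 147) (k = Pow(-147, -1) = Rational(-1, 147) ≈ -0.0068027)
Add(-57, Mul(Function('v')(-6, -7), k)) = Add(-57, Mul(2, Rational(-1, 147))) = Add(-57, Rational(-2, 147)) = Rational(-8381, 147)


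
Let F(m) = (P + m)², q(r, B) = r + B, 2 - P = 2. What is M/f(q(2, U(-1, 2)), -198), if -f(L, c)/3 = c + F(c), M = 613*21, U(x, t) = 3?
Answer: -4291/39006 ≈ -0.11001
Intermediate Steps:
P = 0 (P = 2 - 1*2 = 2 - 2 = 0)
q(r, B) = B + r
F(m) = m² (F(m) = (0 + m)² = m²)
M = 12873
f(L, c) = -3*c - 3*c² (f(L, c) = -3*(c + c²) = -3*c - 3*c²)
M/f(q(2, U(-1, 2)), -198) = 12873/((3*(-198)*(-1 - 1*(-198)))) = 12873/((3*(-198)*(-1 + 198))) = 12873/((3*(-198)*197)) = 12873/(-117018) = 12873*(-1/117018) = -4291/39006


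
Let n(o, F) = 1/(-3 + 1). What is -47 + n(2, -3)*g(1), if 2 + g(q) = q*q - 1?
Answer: -46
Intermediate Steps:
n(o, F) = -1/2 (n(o, F) = 1/(-2) = -1/2)
g(q) = -3 + q**2 (g(q) = -2 + (q*q - 1) = -2 + (q**2 - 1) = -2 + (-1 + q**2) = -3 + q**2)
-47 + n(2, -3)*g(1) = -47 - (-3 + 1**2)/2 = -47 - (-3 + 1)/2 = -47 - 1/2*(-2) = -47 + 1 = -46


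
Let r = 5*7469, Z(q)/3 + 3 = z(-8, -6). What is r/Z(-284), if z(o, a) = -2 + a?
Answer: -3395/3 ≈ -1131.7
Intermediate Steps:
Z(q) = -33 (Z(q) = -9 + 3*(-2 - 6) = -9 + 3*(-8) = -9 - 24 = -33)
r = 37345
r/Z(-284) = 37345/(-33) = 37345*(-1/33) = -3395/3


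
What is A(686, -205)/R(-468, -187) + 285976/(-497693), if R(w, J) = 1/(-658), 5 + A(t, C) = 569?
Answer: -184700130592/497693 ≈ -3.7111e+5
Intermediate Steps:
A(t, C) = 564 (A(t, C) = -5 + 569 = 564)
R(w, J) = -1/658
A(686, -205)/R(-468, -187) + 285976/(-497693) = 564/(-1/658) + 285976/(-497693) = 564*(-658) + 285976*(-1/497693) = -371112 - 285976/497693 = -184700130592/497693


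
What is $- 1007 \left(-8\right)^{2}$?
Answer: $-64448$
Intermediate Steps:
$- 1007 \left(-8\right)^{2} = \left(-1007\right) 64 = -64448$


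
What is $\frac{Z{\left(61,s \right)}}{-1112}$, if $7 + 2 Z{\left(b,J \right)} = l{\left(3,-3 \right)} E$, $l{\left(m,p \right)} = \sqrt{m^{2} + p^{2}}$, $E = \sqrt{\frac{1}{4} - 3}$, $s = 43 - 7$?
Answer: $\frac{7}{2224} - \frac{3 i \sqrt{22}}{4448} \approx 0.0031475 - 0.0031635 i$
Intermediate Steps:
$s = 36$ ($s = 43 - 7 = 36$)
$E = \frac{i \sqrt{11}}{2}$ ($E = \sqrt{\frac{1}{4} - 3} = \sqrt{- \frac{11}{4}} = \frac{i \sqrt{11}}{2} \approx 1.6583 i$)
$Z{\left(b,J \right)} = - \frac{7}{2} + \frac{3 i \sqrt{22}}{4}$ ($Z{\left(b,J \right)} = - \frac{7}{2} + \frac{\sqrt{3^{2} + \left(-3\right)^{2}} \frac{i \sqrt{11}}{2}}{2} = - \frac{7}{2} + \frac{\sqrt{9 + 9} \frac{i \sqrt{11}}{2}}{2} = - \frac{7}{2} + \frac{\sqrt{18} \frac{i \sqrt{11}}{2}}{2} = - \frac{7}{2} + \frac{3 \sqrt{2} \frac{i \sqrt{11}}{2}}{2} = - \frac{7}{2} + \frac{\frac{3}{2} i \sqrt{22}}{2} = - \frac{7}{2} + \frac{3 i \sqrt{22}}{4}$)
$\frac{Z{\left(61,s \right)}}{-1112} = \frac{- \frac{7}{2} + \frac{3 i \sqrt{22}}{4}}{-1112} = \left(- \frac{7}{2} + \frac{3 i \sqrt{22}}{4}\right) \left(- \frac{1}{1112}\right) = \frac{7}{2224} - \frac{3 i \sqrt{22}}{4448}$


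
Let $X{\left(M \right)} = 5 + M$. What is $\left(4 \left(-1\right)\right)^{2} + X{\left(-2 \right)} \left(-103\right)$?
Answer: $-293$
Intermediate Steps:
$\left(4 \left(-1\right)\right)^{2} + X{\left(-2 \right)} \left(-103\right) = \left(4 \left(-1\right)\right)^{2} + \left(5 - 2\right) \left(-103\right) = \left(-4\right)^{2} + 3 \left(-103\right) = 16 - 309 = -293$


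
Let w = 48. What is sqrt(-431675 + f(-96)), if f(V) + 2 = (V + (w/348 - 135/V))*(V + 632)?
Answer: I*sqrt(1622475093)/58 ≈ 694.48*I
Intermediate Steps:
f(V) = -2 + (632 + V)*(4/29 + V - 135/V) (f(V) = -2 + (V + (48/348 - 135/V))*(V + 632) = -2 + (V + (48*(1/348) - 135/V))*(632 + V) = -2 + (V + (4/29 - 135/V))*(632 + V) = -2 + (4/29 + V - 135/V)*(632 + V) = -2 + (632 + V)*(4/29 + V - 135/V))
sqrt(-431675 + f(-96)) = sqrt(-431675 + (-1445/29 + (-96)**2 - 85320/(-96) + (18332/29)*(-96))) = sqrt(-431675 + (-1445/29 + 9216 - 85320*(-1/96) - 1759872/29)) = sqrt(-431675 + (-1445/29 + 9216 + 3555/4 - 1759872/29)) = sqrt(-431675 - 5873117/116) = sqrt(-55947417/116) = I*sqrt(1622475093)/58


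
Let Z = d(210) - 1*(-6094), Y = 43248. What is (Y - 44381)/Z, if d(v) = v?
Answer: -1133/6304 ≈ -0.17973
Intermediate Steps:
Z = 6304 (Z = 210 - 1*(-6094) = 210 + 6094 = 6304)
(Y - 44381)/Z = (43248 - 44381)/6304 = -1133*1/6304 = -1133/6304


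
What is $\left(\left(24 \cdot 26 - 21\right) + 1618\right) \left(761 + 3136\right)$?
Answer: $8655237$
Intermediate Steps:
$\left(\left(24 \cdot 26 - 21\right) + 1618\right) \left(761 + 3136\right) = \left(\left(624 - 21\right) + 1618\right) 3897 = \left(603 + 1618\right) 3897 = 2221 \cdot 3897 = 8655237$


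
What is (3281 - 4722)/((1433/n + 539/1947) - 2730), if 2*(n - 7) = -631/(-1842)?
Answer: 6738350883/11830217015 ≈ 0.56959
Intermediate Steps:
n = 26419/3684 (n = 7 + (-631/(-1842))/2 = 7 + (-631*(-1/1842))/2 = 7 + (½)*(631/1842) = 7 + 631/3684 = 26419/3684 ≈ 7.1713)
(3281 - 4722)/((1433/n + 539/1947) - 2730) = (3281 - 4722)/((1433/(26419/3684) + 539/1947) - 2730) = -1441/((1433*(3684/26419) + 539*(1/1947)) - 2730) = -1441/((5279172/26419 + 49/177) - 2730) = -1441/(935707975/4676163 - 2730) = -1441/(-11830217015/4676163) = -1441*(-4676163/11830217015) = 6738350883/11830217015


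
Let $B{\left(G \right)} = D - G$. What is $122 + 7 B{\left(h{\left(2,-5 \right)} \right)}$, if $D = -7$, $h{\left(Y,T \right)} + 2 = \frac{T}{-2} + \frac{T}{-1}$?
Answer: $\frac{69}{2} \approx 34.5$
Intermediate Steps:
$h{\left(Y,T \right)} = -2 - \frac{3 T}{2}$ ($h{\left(Y,T \right)} = -2 + \left(\frac{T}{-2} + \frac{T}{-1}\right) = -2 + \left(T \left(- \frac{1}{2}\right) + T \left(-1\right)\right) = -2 - \frac{3 T}{2}$)
$B{\left(G \right)} = -7 - G$
$122 + 7 B{\left(h{\left(2,-5 \right)} \right)} = 122 + 7 \left(-7 - \left(-2 - - \frac{15}{2}\right)\right) = 122 + 7 \left(-7 - \left(-2 + \frac{15}{2}\right)\right) = 122 + 7 \left(-7 - \frac{11}{2}\right) = 122 + 7 \left(- \frac{25}{2}\right) = 122 - \frac{175}{2} = \frac{69}{2}$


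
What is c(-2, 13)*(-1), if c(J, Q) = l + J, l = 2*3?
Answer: -4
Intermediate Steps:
l = 6
c(J, Q) = 6 + J
c(-2, 13)*(-1) = (6 - 2)*(-1) = 4*(-1) = -4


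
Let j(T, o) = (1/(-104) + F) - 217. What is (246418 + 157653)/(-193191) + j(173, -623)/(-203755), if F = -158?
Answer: -8554939964729/4093817749320 ≈ -2.0897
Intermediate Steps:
j(T, o) = -39001/104 (j(T, o) = (1/(-104) - 158) - 217 = (-1/104 - 158) - 217 = -16433/104 - 217 = -39001/104)
(246418 + 157653)/(-193191) + j(173, -623)/(-203755) = (246418 + 157653)/(-193191) - 39001/104/(-203755) = 404071*(-1/193191) - 39001/104*(-1/203755) = -404071/193191 + 39001/21190520 = -8554939964729/4093817749320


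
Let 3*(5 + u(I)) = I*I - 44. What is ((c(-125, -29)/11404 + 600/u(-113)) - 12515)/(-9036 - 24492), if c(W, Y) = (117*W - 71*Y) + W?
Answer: 60470848267/161990353184 ≈ 0.37330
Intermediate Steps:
u(I) = -59/3 + I²/3 (u(I) = -5 + (I*I - 44)/3 = -5 + (I² - 44)/3 = -5 + (-44 + I²)/3 = -5 + (-44/3 + I²/3) = -59/3 + I²/3)
c(W, Y) = -71*Y + 118*W (c(W, Y) = (-71*Y + 117*W) + W = -71*Y + 118*W)
((c(-125, -29)/11404 + 600/u(-113)) - 12515)/(-9036 - 24492) = (((-71*(-29) + 118*(-125))/11404 + 600/(-59/3 + (⅓)*(-113)²)) - 12515)/(-9036 - 24492) = (((2059 - 14750)*(1/11404) + 600/(-59/3 + (⅓)*12769)) - 12515)/(-33528) = ((-12691*1/11404 + 600/(-59/3 + 12769/3)) - 12515)*(-1/33528) = ((-12691/11404 + 600/(12710/3)) - 12515)*(-1/33528) = ((-12691/11404 + 600*(3/12710)) - 12515)*(-1/33528) = ((-12691/11404 + 180/1271) - 12515)*(-1/33528) = (-14077541/14494484 - 12515)*(-1/33528) = -181412544801/14494484*(-1/33528) = 60470848267/161990353184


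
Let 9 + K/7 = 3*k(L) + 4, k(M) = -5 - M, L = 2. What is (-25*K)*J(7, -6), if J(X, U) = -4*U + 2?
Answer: 118300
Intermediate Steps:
J(X, U) = 2 - 4*U
K = -182 (K = -63 + 7*(3*(-5 - 1*2) + 4) = -63 + 7*(3*(-5 - 2) + 4) = -63 + 7*(3*(-7) + 4) = -63 + 7*(-21 + 4) = -63 + 7*(-17) = -63 - 119 = -182)
(-25*K)*J(7, -6) = (-25*(-182))*(2 - 4*(-6)) = 4550*(2 + 24) = 4550*26 = 118300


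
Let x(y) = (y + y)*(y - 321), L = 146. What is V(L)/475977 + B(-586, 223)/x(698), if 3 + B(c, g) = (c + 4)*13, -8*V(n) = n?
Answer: -62280599/4319015298 ≈ -0.014420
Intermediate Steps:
V(n) = -n/8
B(c, g) = 49 + 13*c (B(c, g) = -3 + (c + 4)*13 = -3 + (4 + c)*13 = -3 + (52 + 13*c) = 49 + 13*c)
x(y) = 2*y*(-321 + y) (x(y) = (2*y)*(-321 + y) = 2*y*(-321 + y))
V(L)/475977 + B(-586, 223)/x(698) = -1/8*146/475977 + (49 + 13*(-586))/((2*698*(-321 + 698))) = -73/4*1/475977 + (49 - 7618)/((2*698*377)) = -73/1903908 - 7569/526292 = -73/1903908 - 7569*1/526292 = -73/1903908 - 261/18148 = -62280599/4319015298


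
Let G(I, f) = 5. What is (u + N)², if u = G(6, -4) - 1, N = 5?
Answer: 81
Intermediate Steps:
u = 4 (u = 5 - 1 = 4)
(u + N)² = (4 + 5)² = 9² = 81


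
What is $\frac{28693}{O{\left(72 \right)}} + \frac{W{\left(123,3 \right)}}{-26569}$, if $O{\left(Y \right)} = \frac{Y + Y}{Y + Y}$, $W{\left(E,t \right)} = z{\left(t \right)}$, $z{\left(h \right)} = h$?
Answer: $\frac{762344314}{26569} \approx 28693.0$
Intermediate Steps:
$W{\left(E,t \right)} = t$
$O{\left(Y \right)} = 1$ ($O{\left(Y \right)} = \frac{2 Y}{2 Y} = 2 Y \frac{1}{2 Y} = 1$)
$\frac{28693}{O{\left(72 \right)}} + \frac{W{\left(123,3 \right)}}{-26569} = \frac{28693}{1} + \frac{3}{-26569} = 28693 \cdot 1 + 3 \left(- \frac{1}{26569}\right) = 28693 - \frac{3}{26569} = \frac{762344314}{26569}$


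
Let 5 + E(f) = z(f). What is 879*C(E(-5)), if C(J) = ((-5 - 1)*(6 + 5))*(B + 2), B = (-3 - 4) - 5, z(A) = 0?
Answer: 580140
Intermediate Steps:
E(f) = -5 (E(f) = -5 + 0 = -5)
B = -12 (B = -7 - 5 = -12)
C(J) = 660 (C(J) = ((-5 - 1)*(6 + 5))*(-12 + 2) = -6*11*(-10) = -66*(-10) = 660)
879*C(E(-5)) = 879*660 = 580140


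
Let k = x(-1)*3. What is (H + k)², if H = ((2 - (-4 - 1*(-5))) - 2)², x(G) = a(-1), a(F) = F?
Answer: 4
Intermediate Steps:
x(G) = -1
k = -3 (k = -1*3 = -3)
H = 1 (H = ((2 - (-4 + 5)) - 2)² = ((2 - 1*1) - 2)² = ((2 - 1) - 2)² = (1 - 2)² = (-1)² = 1)
(H + k)² = (1 - 3)² = (-2)² = 4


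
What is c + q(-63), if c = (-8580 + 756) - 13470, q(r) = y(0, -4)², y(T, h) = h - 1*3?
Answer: -21245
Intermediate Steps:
y(T, h) = -3 + h (y(T, h) = h - 3 = -3 + h)
q(r) = 49 (q(r) = (-3 - 4)² = (-7)² = 49)
c = -21294 (c = -7824 - 13470 = -21294)
c + q(-63) = -21294 + 49 = -21245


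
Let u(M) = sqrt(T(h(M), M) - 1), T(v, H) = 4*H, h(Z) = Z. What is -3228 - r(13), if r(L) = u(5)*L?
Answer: -3228 - 13*sqrt(19) ≈ -3284.7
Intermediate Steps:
u(M) = sqrt(-1 + 4*M) (u(M) = sqrt(4*M - 1) = sqrt(-1 + 4*M))
r(L) = L*sqrt(19) (r(L) = sqrt(-1 + 4*5)*L = sqrt(-1 + 20)*L = sqrt(19)*L = L*sqrt(19))
-3228 - r(13) = -3228 - 13*sqrt(19)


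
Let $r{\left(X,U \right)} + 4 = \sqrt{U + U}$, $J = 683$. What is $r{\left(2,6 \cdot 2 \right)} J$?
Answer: $-2732 + 1366 \sqrt{6} \approx 614.0$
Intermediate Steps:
$r{\left(X,U \right)} = -4 + \sqrt{2} \sqrt{U}$ ($r{\left(X,U \right)} = -4 + \sqrt{U + U} = -4 + \sqrt{2 U} = -4 + \sqrt{2} \sqrt{U}$)
$r{\left(2,6 \cdot 2 \right)} J = \left(-4 + \sqrt{2} \sqrt{6 \cdot 2}\right) 683 = \left(-4 + \sqrt{2} \sqrt{12}\right) 683 = \left(-4 + \sqrt{2} \cdot 2 \sqrt{3}\right) 683 = \left(-4 + 2 \sqrt{6}\right) 683 = -2732 + 1366 \sqrt{6}$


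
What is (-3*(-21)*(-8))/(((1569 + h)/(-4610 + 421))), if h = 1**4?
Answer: 1055628/785 ≈ 1344.8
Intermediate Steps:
h = 1
(-3*(-21)*(-8))/(((1569 + h)/(-4610 + 421))) = (-3*(-21)*(-8))/(((1569 + 1)/(-4610 + 421))) = (63*(-8))/((1570/(-4189))) = -504/(1570*(-1/4189)) = -504/(-1570/4189) = -504*(-4189/1570) = 1055628/785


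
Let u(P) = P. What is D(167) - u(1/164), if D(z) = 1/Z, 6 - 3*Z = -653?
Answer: -167/108076 ≈ -0.0015452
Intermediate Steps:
Z = 659/3 (Z = 2 - ⅓*(-653) = 2 + 653/3 = 659/3 ≈ 219.67)
D(z) = 3/659 (D(z) = 1/(659/3) = 3/659)
D(167) - u(1/164) = 3/659 - 1/164 = -167/108076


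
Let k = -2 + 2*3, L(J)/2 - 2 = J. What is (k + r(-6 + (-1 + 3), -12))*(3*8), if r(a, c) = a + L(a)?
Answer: -96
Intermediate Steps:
L(J) = 4 + 2*J
k = 4 (k = -2 + 6 = 4)
r(a, c) = 4 + 3*a (r(a, c) = a + (4 + 2*a) = 4 + 3*a)
(k + r(-6 + (-1 + 3), -12))*(3*8) = (4 + (4 + 3*(-6 + (-1 + 3))))*(3*8) = (4 + (4 + 3*(-6 + 2)))*24 = (4 + (4 + 3*(-4)))*24 = (4 + (4 - 12))*24 = (4 - 8)*24 = -4*24 = -96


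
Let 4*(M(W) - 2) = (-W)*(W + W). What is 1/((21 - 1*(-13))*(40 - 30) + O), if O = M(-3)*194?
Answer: -1/145 ≈ -0.0068966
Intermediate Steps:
M(W) = 2 - W**2/2 (M(W) = 2 + ((-W)*(W + W))/4 = 2 + ((-W)*(2*W))/4 = 2 + (-2*W**2)/4 = 2 - W**2/2)
O = -485 (O = (2 - 1/2*(-3)**2)*194 = (2 - 1/2*9)*194 = (2 - 9/2)*194 = -5/2*194 = -485)
1/((21 - 1*(-13))*(40 - 30) + O) = 1/((21 - 1*(-13))*(40 - 30) - 485) = 1/((21 + 13)*10 - 485) = 1/(34*10 - 485) = 1/(340 - 485) = 1/(-145) = -1/145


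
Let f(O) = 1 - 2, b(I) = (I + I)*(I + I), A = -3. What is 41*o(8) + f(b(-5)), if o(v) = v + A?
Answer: 204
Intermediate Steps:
b(I) = 4*I² (b(I) = (2*I)*(2*I) = 4*I²)
f(O) = -1
o(v) = -3 + v (o(v) = v - 3 = -3 + v)
41*o(8) + f(b(-5)) = 41*(-3 + 8) - 1 = 41*5 - 1 = 205 - 1 = 204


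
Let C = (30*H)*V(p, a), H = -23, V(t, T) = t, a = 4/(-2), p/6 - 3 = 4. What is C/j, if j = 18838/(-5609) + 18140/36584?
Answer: 1486671507720/146855533 ≈ 10123.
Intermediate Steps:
p = 42 (p = 18 + 6*4 = 18 + 24 = 42)
a = -2 (a = 4*(-1/2) = -2)
j = -146855533/51299914 (j = 18838*(-1/5609) + 18140*(1/36584) = -18838/5609 + 4535/9146 = -146855533/51299914 ≈ -2.8627)
C = -28980 (C = (30*(-23))*42 = -690*42 = -28980)
C/j = -28980/(-146855533/51299914) = -28980*(-51299914/146855533) = 1486671507720/146855533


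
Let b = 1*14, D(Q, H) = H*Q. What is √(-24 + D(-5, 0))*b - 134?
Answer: -134 + 28*I*√6 ≈ -134.0 + 68.586*I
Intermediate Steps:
b = 14
√(-24 + D(-5, 0))*b - 134 = √(-24 + 0*(-5))*14 - 134 = √(-24 + 0)*14 - 134 = √(-24)*14 - 134 = (2*I*√6)*14 - 134 = 28*I*√6 - 134 = -134 + 28*I*√6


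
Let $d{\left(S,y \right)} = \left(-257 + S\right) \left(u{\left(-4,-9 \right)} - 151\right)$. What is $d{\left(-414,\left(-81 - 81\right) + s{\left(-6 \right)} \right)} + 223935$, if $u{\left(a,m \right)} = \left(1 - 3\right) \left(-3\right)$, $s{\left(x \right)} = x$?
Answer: $321230$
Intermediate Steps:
$u{\left(a,m \right)} = 6$ ($u{\left(a,m \right)} = \left(-2\right) \left(-3\right) = 6$)
$d{\left(S,y \right)} = 37265 - 145 S$ ($d{\left(S,y \right)} = \left(-257 + S\right) \left(6 - 151\right) = \left(-257 + S\right) \left(-145\right) = 37265 - 145 S$)
$d{\left(-414,\left(-81 - 81\right) + s{\left(-6 \right)} \right)} + 223935 = \left(37265 - -60030\right) + 223935 = \left(37265 + 60030\right) + 223935 = 97295 + 223935 = 321230$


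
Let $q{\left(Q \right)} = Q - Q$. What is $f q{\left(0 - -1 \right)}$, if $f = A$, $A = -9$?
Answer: $0$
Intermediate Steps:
$q{\left(Q \right)} = 0$
$f = -9$
$f q{\left(0 - -1 \right)} = \left(-9\right) 0 = 0$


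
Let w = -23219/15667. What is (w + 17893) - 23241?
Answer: -83810335/15667 ≈ -5349.5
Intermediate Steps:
w = -23219/15667 (w = -23219*1/15667 = -23219/15667 ≈ -1.4820)
(w + 17893) - 23241 = (-23219/15667 + 17893) - 23241 = 280306412/15667 - 23241 = -83810335/15667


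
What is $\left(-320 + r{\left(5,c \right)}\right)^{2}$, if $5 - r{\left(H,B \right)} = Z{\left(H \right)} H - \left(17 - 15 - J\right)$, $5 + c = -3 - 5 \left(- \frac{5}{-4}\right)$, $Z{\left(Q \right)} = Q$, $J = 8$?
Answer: $119716$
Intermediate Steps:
$c = - \frac{57}{4}$ ($c = -5 - \left(3 + 5 \left(- \frac{5}{-4}\right)\right) = -5 - \left(3 + 5 \left(\left(-5\right) \left(- \frac{1}{4}\right)\right)\right) = -5 - \frac{37}{4} = - \frac{57}{4} \approx -14.25$)
$r{\left(H,B \right)} = -1 - H^{2}$ ($r{\left(H,B \right)} = 5 - \left(H H - \left(17 - 15 - 8\right)\right) = 5 - \left(H^{2} - -6\right) = 5 - \left(H^{2} + \left(-17 + 23\right)\right) = 5 - \left(H^{2} + 6\right) = 5 - \left(6 + H^{2}\right) = -1 - H^{2}$)
$\left(-320 + r{\left(5,c \right)}\right)^{2} = \left(-320 - 26\right)^{2} = \left(-346\right)^{2} = 119716$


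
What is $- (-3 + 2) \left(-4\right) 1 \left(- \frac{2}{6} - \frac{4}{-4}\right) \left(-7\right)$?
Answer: $\frac{56}{3} \approx 18.667$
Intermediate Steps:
$- (-3 + 2) \left(-4\right) 1 \left(- \frac{2}{6} - \frac{4}{-4}\right) \left(-7\right) = \left(-1\right) \left(-1\right) \left(- 4 \left(\left(-2\right) \frac{1}{6} - -1\right)\right) \left(-7\right) = 1 \left(- 4 \left(- \frac{1}{3} + 1\right)\right) \left(-7\right) = 1 \left(\left(-4\right) \frac{2}{3}\right) \left(-7\right) = 1 \left(- \frac{8}{3}\right) \left(-7\right) = \left(- \frac{8}{3}\right) \left(-7\right) = \frac{56}{3}$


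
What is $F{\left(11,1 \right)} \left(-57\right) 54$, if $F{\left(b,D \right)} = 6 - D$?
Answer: $-15390$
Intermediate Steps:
$F{\left(11,1 \right)} \left(-57\right) 54 = \left(6 - 1\right) \left(-57\right) 54 = 5 \left(-57\right) 54 = \left(-285\right) 54 = -15390$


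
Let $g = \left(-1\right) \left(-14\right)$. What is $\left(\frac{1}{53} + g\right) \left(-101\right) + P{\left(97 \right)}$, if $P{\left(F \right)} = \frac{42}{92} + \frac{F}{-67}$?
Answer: $- \frac{231444441}{163346} \approx -1416.9$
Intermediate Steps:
$P{\left(F \right)} = \frac{21}{46} - \frac{F}{67}$ ($P{\left(F \right)} = 42 \cdot \frac{1}{92} + F \left(- \frac{1}{67}\right) = \frac{21}{46} - \frac{F}{67}$)
$g = 14$
$\left(\frac{1}{53} + g\right) \left(-101\right) + P{\left(97 \right)} = \left(\frac{1}{53} + 14\right) \left(-101\right) + \left(\frac{21}{46} - \frac{97}{67}\right) = \frac{743}{53} \left(-101\right) - \frac{3055}{3082} = - \frac{75043}{53} - \frac{3055}{3082} = - \frac{231444441}{163346}$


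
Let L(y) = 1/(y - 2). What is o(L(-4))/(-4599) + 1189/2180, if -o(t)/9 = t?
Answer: 1821647/3341940 ≈ 0.54509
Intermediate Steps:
L(y) = 1/(-2 + y)
o(t) = -9*t
o(L(-4))/(-4599) + 1189/2180 = -9/(-2 - 4)/(-4599) + 1189/2180 = -9/(-6)*(-1/4599) + 1189*(1/2180) = -9*(-⅙)*(-1/4599) + 1189/2180 = (3/2)*(-1/4599) + 1189/2180 = -1/3066 + 1189/2180 = 1821647/3341940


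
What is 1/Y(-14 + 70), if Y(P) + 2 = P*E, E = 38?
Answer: 1/2126 ≈ 0.00047037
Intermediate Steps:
Y(P) = -2 + 38*P (Y(P) = -2 + P*38 = -2 + 38*P)
1/Y(-14 + 70) = 1/(-2 + 38*(-14 + 70)) = 1/(-2 + 38*56) = 1/(-2 + 2128) = 1/2126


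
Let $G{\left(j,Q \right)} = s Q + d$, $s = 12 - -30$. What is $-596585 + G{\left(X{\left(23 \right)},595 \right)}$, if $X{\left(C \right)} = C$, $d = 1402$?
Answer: $-570193$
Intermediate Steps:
$s = 42$ ($s = 12 + 30 = 42$)
$G{\left(j,Q \right)} = 1402 + 42 Q$ ($G{\left(j,Q \right)} = 42 Q + 1402 = 1402 + 42 Q$)
$-596585 + G{\left(X{\left(23 \right)},595 \right)} = -596585 + \left(1402 + 42 \cdot 595\right) = -596585 + \left(1402 + 24990\right) = -596585 + 26392 = -570193$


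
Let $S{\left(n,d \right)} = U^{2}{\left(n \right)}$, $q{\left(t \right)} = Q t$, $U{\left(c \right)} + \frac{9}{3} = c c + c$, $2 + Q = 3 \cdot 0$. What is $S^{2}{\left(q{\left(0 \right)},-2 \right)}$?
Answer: $81$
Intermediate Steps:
$Q = -2$ ($Q = -2 + 3 \cdot 0 = -2 + 0 = -2$)
$U{\left(c \right)} = -3 + c + c^{2}$ ($U{\left(c \right)} = -3 + \left(c c + c\right) = -3 + \left(c^{2} + c\right) = -3 + \left(c + c^{2}\right) = -3 + c + c^{2}$)
$q{\left(t \right)} = - 2 t$
$S{\left(n,d \right)} = \left(-3 + n + n^{2}\right)^{2}$
$S^{2}{\left(q{\left(0 \right)},-2 \right)} = \left(\left(-3 - 0 + \left(\left(-2\right) 0\right)^{2}\right)^{2}\right)^{2} = \left(\left(-3 + 0 + 0^{2}\right)^{2}\right)^{2} = \left(\left(-3 + 0 + 0\right)^{2}\right)^{2} = \left(\left(-3\right)^{2}\right)^{2} = 9^{2} = 81$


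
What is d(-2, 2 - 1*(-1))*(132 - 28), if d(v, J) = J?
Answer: 312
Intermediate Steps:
d(-2, 2 - 1*(-1))*(132 - 28) = (2 - 1*(-1))*(132 - 28) = (2 + 1)*104 = 3*104 = 312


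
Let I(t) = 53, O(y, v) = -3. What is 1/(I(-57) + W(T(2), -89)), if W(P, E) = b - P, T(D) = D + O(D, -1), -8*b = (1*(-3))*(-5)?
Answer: 8/417 ≈ 0.019185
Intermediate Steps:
b = -15/8 (b = -1*(-3)*(-5)/8 = -(-3)*(-5)/8 = -⅛*15 = -15/8 ≈ -1.8750)
T(D) = -3 + D (T(D) = D - 3 = -3 + D)
W(P, E) = -15/8 - P
1/(I(-57) + W(T(2), -89)) = 1/(53 + (-15/8 - (-3 + 2))) = 1/(53 + (-15/8 - 1*(-1))) = 1/(53 + (-15/8 + 1)) = 1/(53 - 7/8) = 1/(417/8) = 8/417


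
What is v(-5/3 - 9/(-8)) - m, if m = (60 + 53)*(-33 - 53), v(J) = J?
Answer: 233219/24 ≈ 9717.5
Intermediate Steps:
m = -9718 (m = 113*(-86) = -9718)
v(-5/3 - 9/(-8)) - m = (-5/3 - 9/(-8)) - 1*(-9718) = (-5*⅓ - 9*(-⅛)) + 9718 = (-5/3 + 9/8) + 9718 = -13/24 + 9718 = 233219/24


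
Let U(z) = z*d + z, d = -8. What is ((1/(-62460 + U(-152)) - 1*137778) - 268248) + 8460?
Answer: -24408962137/61396 ≈ -3.9757e+5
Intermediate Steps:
U(z) = -7*z (U(z) = z*(-8) + z = -8*z + z = -7*z)
((1/(-62460 + U(-152)) - 1*137778) - 268248) + 8460 = ((1/(-62460 - 7*(-152)) - 1*137778) - 268248) + 8460 = ((1/(-62460 + 1064) - 137778) - 268248) + 8460 = ((1/(-61396) - 137778) - 268248) + 8460 = ((-1/61396 - 137778) - 268248) + 8460 = (-8459018089/61396 - 268248) + 8460 = -24928372297/61396 + 8460 = -24408962137/61396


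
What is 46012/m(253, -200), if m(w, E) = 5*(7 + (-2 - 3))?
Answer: 23006/5 ≈ 4601.2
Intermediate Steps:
m(w, E) = 10 (m(w, E) = 5*(7 - 5) = 5*2 = 10)
46012/m(253, -200) = 46012/10 = 46012*(1/10) = 23006/5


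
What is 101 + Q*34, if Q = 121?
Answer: 4215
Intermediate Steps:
101 + Q*34 = 101 + 121*34 = 101 + 4114 = 4215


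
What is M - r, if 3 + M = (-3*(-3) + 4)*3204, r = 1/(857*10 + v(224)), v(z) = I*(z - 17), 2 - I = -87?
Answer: 1124231456/26993 ≈ 41649.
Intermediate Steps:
I = 89 (I = 2 - 1*(-87) = 2 + 87 = 89)
v(z) = -1513 + 89*z (v(z) = 89*(z - 17) = 89*(-17 + z) = -1513 + 89*z)
r = 1/26993 (r = 1/(857*10 + (-1513 + 89*224)) = 1/(8570 + (-1513 + 19936)) = 1/(8570 + 18423) = 1/26993 ≈ 3.7047e-5)
M = 41649 (M = -3 + (-3*(-3) + 4)*3204 = -3 + (9 + 4)*3204 = -3 + 13*3204 = -3 + 41652 = 41649)
M - r = 41649 - 1*1/26993 = 41649 - 1/26993 = 1124231456/26993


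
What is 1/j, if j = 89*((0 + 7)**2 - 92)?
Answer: -1/3827 ≈ -0.00026130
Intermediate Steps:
j = -3827 (j = 89*(7**2 - 92) = 89*(49 - 92) = 89*(-43) = -3827)
1/j = 1/(-3827) = -1/3827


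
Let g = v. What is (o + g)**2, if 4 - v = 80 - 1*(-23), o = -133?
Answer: 53824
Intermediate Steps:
v = -99 (v = 4 - (80 - 1*(-23)) = 4 - (80 + 23) = 4 - 1*103 = 4 - 103 = -99)
g = -99
(o + g)**2 = (-133 - 99)**2 = (-232)**2 = 53824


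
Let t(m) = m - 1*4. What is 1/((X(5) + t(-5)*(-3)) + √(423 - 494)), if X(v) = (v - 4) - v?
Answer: 23/600 - I*√71/600 ≈ 0.038333 - 0.014044*I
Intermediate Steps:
t(m) = -4 + m (t(m) = m - 4 = -4 + m)
X(v) = -4 (X(v) = (-4 + v) - v = -4)
1/((X(5) + t(-5)*(-3)) + √(423 - 494)) = 1/((-4 + (-4 - 5)*(-3)) + √(423 - 494)) = 1/((-4 - 9*(-3)) + √(-71)) = 1/((-4 + 27) + I*√71) = 1/(23 + I*√71)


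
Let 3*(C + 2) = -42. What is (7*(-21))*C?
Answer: 2352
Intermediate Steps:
C = -16 (C = -2 + (⅓)*(-42) = -2 - 14 = -16)
(7*(-21))*C = (7*(-21))*(-16) = -147*(-16) = 2352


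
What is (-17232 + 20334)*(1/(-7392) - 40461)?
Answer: -14057122511/112 ≈ -1.2551e+8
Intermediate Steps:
(-17232 + 20334)*(1/(-7392) - 40461) = 3102*(-1/7392 - 40461) = 3102*(-299087713/7392) = -14057122511/112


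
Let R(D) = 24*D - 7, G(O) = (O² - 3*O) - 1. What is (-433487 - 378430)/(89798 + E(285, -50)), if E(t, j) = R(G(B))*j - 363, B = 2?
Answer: -811917/93385 ≈ -8.6943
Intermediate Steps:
G(O) = -1 + O² - 3*O
R(D) = -7 + 24*D
E(t, j) = -363 - 79*j (E(t, j) = (-7 + 24*(-1 + 2² - 3*2))*j - 363 = (-7 + 24*(-1 + 4 - 6))*j - 363 = (-7 + 24*(-3))*j - 363 = (-7 - 72)*j - 363 = -79*j - 363 = -363 - 79*j)
(-433487 - 378430)/(89798 + E(285, -50)) = (-433487 - 378430)/(89798 + (-363 - 79*(-50))) = -811917/(89798 + (-363 + 3950)) = -811917/(89798 + 3587) = -811917/93385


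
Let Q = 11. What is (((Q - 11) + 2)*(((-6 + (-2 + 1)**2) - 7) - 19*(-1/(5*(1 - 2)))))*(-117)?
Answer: 18486/5 ≈ 3697.2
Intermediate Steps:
(((Q - 11) + 2)*(((-6 + (-2 + 1)**2) - 7) - 19*(-1/(5*(1 - 2)))))*(-117) = (((11 - 11) + 2)*(((-6 + (-2 + 1)**2) - 7) - 19*(-1/(5*(1 - 2)))))*(-117) = ((0 + 2)*(((-6 + (-1)**2) - 7) - 19/((-5*(-1)))))*(-117) = (2*(((-6 + 1) - 7) - 19/5))*(-117) = (2*((-5 - 7) - 19*1/5))*(-117) = (2*(-12 - 19/5))*(-117) = (2*(-79/5))*(-117) = -158/5*(-117) = 18486/5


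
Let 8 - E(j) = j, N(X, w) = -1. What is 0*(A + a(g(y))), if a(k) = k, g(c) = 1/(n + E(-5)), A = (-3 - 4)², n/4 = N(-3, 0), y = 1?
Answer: 0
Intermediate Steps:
E(j) = 8 - j
n = -4 (n = 4*(-1) = -4)
A = 49 (A = (-7)² = 49)
g(c) = ⅑ (g(c) = 1/(-4 + (8 - 1*(-5))) = 1/(-4 + (8 + 5)) = 1/(-4 + 13) = 1/9 = ⅑)
0*(A + a(g(y))) = 0*(49 + ⅑) = 0*(442/9) = 0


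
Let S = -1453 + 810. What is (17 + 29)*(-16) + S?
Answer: -1379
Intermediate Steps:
S = -643
(17 + 29)*(-16) + S = (17 + 29)*(-16) - 643 = 46*(-16) - 643 = -736 - 643 = -1379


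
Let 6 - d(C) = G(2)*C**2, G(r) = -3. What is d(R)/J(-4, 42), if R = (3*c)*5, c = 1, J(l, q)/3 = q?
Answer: 227/42 ≈ 5.4048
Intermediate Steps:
J(l, q) = 3*q
R = 15 (R = (3*1)*5 = 3*5 = 15)
d(C) = 6 + 3*C**2 (d(C) = 6 - (-3)*C**2 = 6 + 3*C**2)
d(R)/J(-4, 42) = (6 + 3*15**2)/((3*42)) = (6 + 3*225)/126 = (6 + 675)*(1/126) = 681*(1/126) = 227/42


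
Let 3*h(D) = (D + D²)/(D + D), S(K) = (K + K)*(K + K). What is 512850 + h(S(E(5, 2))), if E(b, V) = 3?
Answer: 3077137/6 ≈ 5.1286e+5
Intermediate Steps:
S(K) = 4*K² (S(K) = (2*K)*(2*K) = 4*K²)
h(D) = (D + D²)/(6*D) (h(D) = ((D + D²)/(D + D))/3 = ((D + D²)/((2*D)))/3 = ((D + D²)*(1/(2*D)))/3 = ((D + D²)/(2*D))/3 = (D + D²)/(6*D))
512850 + h(S(E(5, 2))) = 512850 + (⅙ + (4*3²)/6) = 512850 + (⅙ + (4*9)/6) = 512850 + (⅙ + (⅙)*36) = 512850 + (⅙ + 6) = 512850 + 37/6 = 3077137/6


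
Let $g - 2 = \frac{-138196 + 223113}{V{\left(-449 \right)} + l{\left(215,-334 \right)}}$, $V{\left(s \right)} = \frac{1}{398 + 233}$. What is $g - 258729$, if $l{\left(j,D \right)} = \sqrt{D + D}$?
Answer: $- \frac{68813967375496}{265971549} - \frac{67621275274 i \sqrt{167}}{265971549} \approx -2.5873 \cdot 10^{5} - 3285.5 i$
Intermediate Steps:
$V{\left(s \right)} = \frac{1}{631}$
$l{\left(j,D \right)} = \sqrt{2} \sqrt{D}$ ($l{\left(j,D \right)} = \sqrt{2 D} = \sqrt{2} \sqrt{D}$)
$g = 2 + \frac{84917}{\frac{1}{631} + 2 i \sqrt{167}}$ ($g = 2 + \frac{-138196 + 223113}{\frac{1}{631} + \sqrt{2} \sqrt{-334}} = 2 + \frac{84917}{\frac{1}{631} + \sqrt{2} i \sqrt{334}} = 2 + \frac{84917}{\frac{1}{631} + 2 i \sqrt{167}} \approx 2.2015 - 3285.5 i$)
$g - 258729 = \frac{- 53582629 i + 2524 \sqrt{167}}{- i + 1262 \sqrt{167}} - 258729 = -258729 + \frac{- 53582629 i + 2524 \sqrt{167}}{- i + 1262 \sqrt{167}}$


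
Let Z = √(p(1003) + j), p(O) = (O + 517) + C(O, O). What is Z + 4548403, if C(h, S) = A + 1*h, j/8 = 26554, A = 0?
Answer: 4548403 + √214955 ≈ 4.5489e+6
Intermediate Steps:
j = 212432 (j = 8*26554 = 212432)
C(h, S) = h (C(h, S) = 0 + 1*h = 0 + h = h)
p(O) = 517 + 2*O (p(O) = (O + 517) + O = (517 + O) + O = 517 + 2*O)
Z = √214955 (Z = √((517 + 2*1003) + 212432) = √((517 + 2006) + 212432) = √(2523 + 212432) = √214955 ≈ 463.63)
Z + 4548403 = √214955 + 4548403 = 4548403 + √214955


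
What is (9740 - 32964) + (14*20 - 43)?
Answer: -22987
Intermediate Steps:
(9740 - 32964) + (14*20 - 43) = -23224 + (280 - 43) = -23224 + 237 = -22987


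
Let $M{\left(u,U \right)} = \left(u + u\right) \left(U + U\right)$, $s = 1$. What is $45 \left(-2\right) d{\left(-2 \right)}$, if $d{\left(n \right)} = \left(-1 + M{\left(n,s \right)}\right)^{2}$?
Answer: $-7290$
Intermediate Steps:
$M{\left(u,U \right)} = 4 U u$ ($M{\left(u,U \right)} = 2 u 2 U = 4 U u$)
$d{\left(n \right)} = \left(-1 + 4 n\right)^{2}$ ($d{\left(n \right)} = \left(-1 + 4 \cdot 1 n\right)^{2} = \left(-1 + 4 n\right)^{2}$)
$45 \left(-2\right) d{\left(-2 \right)} = 45 \left(-2\right) \left(-1 + 4 \left(-2\right)\right)^{2} = - 90 \left(-1 - 8\right)^{2} = - 90 \left(-9\right)^{2} = \left(-90\right) 81 = -7290$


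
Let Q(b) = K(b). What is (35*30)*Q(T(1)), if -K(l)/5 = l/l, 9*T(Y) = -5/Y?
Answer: -5250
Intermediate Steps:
T(Y) = -5/(9*Y) (T(Y) = (-5/Y)/9 = -5/(9*Y))
K(l) = -5 (K(l) = -5*l/l = -5*1 = -5)
Q(b) = -5
(35*30)*Q(T(1)) = (35*30)*(-5) = 1050*(-5) = -5250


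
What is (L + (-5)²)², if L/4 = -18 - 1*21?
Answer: 17161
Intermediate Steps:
L = -156 (L = 4*(-18 - 1*21) = 4*(-18 - 21) = 4*(-39) = -156)
(L + (-5)²)² = (-156 + (-5)²)² = (-156 + 25)² = (-131)² = 17161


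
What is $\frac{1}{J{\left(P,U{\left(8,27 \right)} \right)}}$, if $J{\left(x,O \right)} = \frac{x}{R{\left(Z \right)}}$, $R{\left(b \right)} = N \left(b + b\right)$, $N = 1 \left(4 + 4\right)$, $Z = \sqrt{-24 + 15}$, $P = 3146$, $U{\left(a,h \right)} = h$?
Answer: $\frac{24 i}{1573} \approx 0.015257 i$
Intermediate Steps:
$Z = 3 i$ ($Z = \sqrt{-9} = 3 i \approx 3.0 i$)
$N = 8$ ($N = 1 \cdot 8 = 8$)
$R{\left(b \right)} = 16 b$ ($R{\left(b \right)} = 8 \left(b + b\right) = 8 \cdot 2 b = 16 b$)
$J{\left(x,O \right)} = - \frac{i x}{48}$ ($J{\left(x,O \right)} = \frac{x}{16 \cdot 3 i} = \frac{x}{48 i} = x \left(- \frac{i}{48}\right) = - \frac{i x}{48}$)
$\frac{1}{J{\left(P,U{\left(8,27 \right)} \right)}} = \frac{1}{\left(- \frac{1}{48}\right) i 3146} = \frac{1}{\left(- \frac{1573}{24}\right) i} = \frac{24 i}{1573}$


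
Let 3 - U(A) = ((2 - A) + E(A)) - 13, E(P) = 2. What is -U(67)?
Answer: -79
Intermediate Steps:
U(A) = 12 + A (U(A) = 3 - (((2 - A) + 2) - 13) = 3 - ((4 - A) - 13) = 3 - (-9 - A) = 3 + (9 + A) = 12 + A)
-U(67) = -(12 + 67) = -1*79 = -79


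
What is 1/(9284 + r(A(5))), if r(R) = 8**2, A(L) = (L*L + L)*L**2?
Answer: 1/9348 ≈ 0.00010697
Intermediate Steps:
A(L) = L**2*(L + L**2) (A(L) = (L**2 + L)*L**2 = (L + L**2)*L**2 = L**2*(L + L**2))
r(R) = 64
1/(9284 + r(A(5))) = 1/(9284 + 64) = 1/9348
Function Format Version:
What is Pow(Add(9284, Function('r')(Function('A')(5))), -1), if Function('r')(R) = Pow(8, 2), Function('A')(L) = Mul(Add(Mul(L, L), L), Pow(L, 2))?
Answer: Rational(1, 9348) ≈ 0.00010697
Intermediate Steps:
Function('A')(L) = Mul(Pow(L, 2), Add(L, Pow(L, 2))) (Function('A')(L) = Mul(Add(Pow(L, 2), L), Pow(L, 2)) = Mul(Add(L, Pow(L, 2)), Pow(L, 2)) = Mul(Pow(L, 2), Add(L, Pow(L, 2))))
Function('r')(R) = 64
Pow(Add(9284, Function('r')(Function('A')(5))), -1) = Pow(Add(9284, 64), -1) = Pow(9348, -1) = Rational(1, 9348)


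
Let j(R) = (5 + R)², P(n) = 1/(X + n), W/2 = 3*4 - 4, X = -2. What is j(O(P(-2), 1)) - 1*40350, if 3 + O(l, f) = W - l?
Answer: -640271/16 ≈ -40017.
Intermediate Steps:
W = 16 (W = 2*(3*4 - 4) = 2*(12 - 4) = 2*8 = 16)
P(n) = 1/(-2 + n)
O(l, f) = 13 - l (O(l, f) = -3 + (16 - l) = 13 - l)
j(O(P(-2), 1)) - 1*40350 = (5 + (13 - 1/(-2 - 2)))² - 1*40350 = (5 + (13 - 1/(-4)))² - 40350 = (5 + (13 - 1*(-¼)))² - 40350 = (5 + (13 + ¼))² - 40350 = (5 + 53/4)² - 40350 = (73/4)² - 40350 = 5329/16 - 40350 = -640271/16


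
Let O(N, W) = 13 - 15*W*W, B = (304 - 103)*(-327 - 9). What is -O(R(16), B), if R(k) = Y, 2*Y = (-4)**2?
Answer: 68416669427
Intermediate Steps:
Y = 8 (Y = (1/2)*(-4)**2 = (1/2)*16 = 8)
R(k) = 8
B = -67536 (B = 201*(-336) = -67536)
O(N, W) = 13 - 15*W**2
-O(R(16), B) = -(13 - 15*(-67536)**2) = -(13 - 15*4561111296) = -(13 - 68416669440) = -1*(-68416669427) = 68416669427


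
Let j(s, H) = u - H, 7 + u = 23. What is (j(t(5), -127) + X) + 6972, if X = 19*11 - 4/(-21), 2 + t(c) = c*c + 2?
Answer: 153808/21 ≈ 7324.2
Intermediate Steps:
u = 16 (u = -7 + 23 = 16)
t(c) = c² (t(c) = -2 + (c*c + 2) = -2 + (c² + 2) = -2 + (2 + c²) = c²)
j(s, H) = 16 - H
X = 4393/21 (X = 209 - 4*(-1/21) = 209 + 4/21 = 4393/21 ≈ 209.19)
(j(t(5), -127) + X) + 6972 = ((16 - 1*(-127)) + 4393/21) + 6972 = ((16 + 127) + 4393/21) + 6972 = (143 + 4393/21) + 6972 = 7396/21 + 6972 = 153808/21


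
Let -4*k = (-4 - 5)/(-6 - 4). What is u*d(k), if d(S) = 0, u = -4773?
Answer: 0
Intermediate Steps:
k = -9/40 (k = -(-4 - 5)/(4*(-6 - 4)) = -(-9)/(4*(-10)) = -(-9)*(-1)/(4*10) = -1/4*9/10 = -9/40 ≈ -0.22500)
u*d(k) = -4773*0 = 0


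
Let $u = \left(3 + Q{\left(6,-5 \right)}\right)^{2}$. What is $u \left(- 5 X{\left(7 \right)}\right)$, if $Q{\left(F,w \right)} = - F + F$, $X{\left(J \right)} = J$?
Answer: $-315$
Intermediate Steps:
$Q{\left(F,w \right)} = 0$
$u = 9$ ($u = \left(3 + 0\right)^{2} = 3^{2} = 9$)
$u \left(- 5 X{\left(7 \right)}\right) = 9 \left(\left(-5\right) 7\right) = 9 \left(-35\right) = -315$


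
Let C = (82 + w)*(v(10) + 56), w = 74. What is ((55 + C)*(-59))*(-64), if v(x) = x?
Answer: 39085376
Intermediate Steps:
C = 10296 (C = (82 + 74)*(10 + 56) = 156*66 = 10296)
((55 + C)*(-59))*(-64) = ((55 + 10296)*(-59))*(-64) = (10351*(-59))*(-64) = -610709*(-64) = 39085376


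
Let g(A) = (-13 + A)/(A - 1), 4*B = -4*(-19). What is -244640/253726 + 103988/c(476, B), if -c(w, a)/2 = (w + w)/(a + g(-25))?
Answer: -5701559659/5097586 ≈ -1118.5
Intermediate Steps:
B = 19 (B = (-4*(-19))/4 = (¼)*76 = 19)
g(A) = (-13 + A)/(-1 + A)
c(w, a) = -4*w/(19/13 + a) (c(w, a) = -2*(w + w)/(a + (-13 - 25)/(-1 - 25)) = -2*2*w/(a - 38/(-26)) = -2*2*w/(a - 1/26*(-38)) = -2*2*w/(a + 19/13) = -2*2*w/(19/13 + a) = -4*w/(19/13 + a))
-244640/253726 + 103988/c(476, B) = -244640/253726 + 103988/((-52*476/(19 + 13*19))) = -244640*1/253726 + 103988/((-52*476/(19 + 247))) = -11120/11533 + 103988/((-52*476/266)) = -11120/11533 + 103988/((-52*476*1/266)) = -11120/11533 + 103988/(-1768/19) = -11120/11533 + 103988*(-19/1768) = -11120/11533 - 493943/442 = -5701559659/5097586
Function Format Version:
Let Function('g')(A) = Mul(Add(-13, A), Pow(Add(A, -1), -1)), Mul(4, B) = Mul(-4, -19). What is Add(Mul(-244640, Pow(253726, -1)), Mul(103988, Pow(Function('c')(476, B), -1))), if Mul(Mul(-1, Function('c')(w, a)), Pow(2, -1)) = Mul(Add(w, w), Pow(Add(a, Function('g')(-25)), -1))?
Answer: Rational(-5701559659, 5097586) ≈ -1118.5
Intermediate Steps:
B = 19 (B = Mul(Rational(1, 4), Mul(-4, -19)) = Mul(Rational(1, 4), 76) = 19)
Function('g')(A) = Mul(Pow(Add(-1, A), -1), Add(-13, A)) (Function('g')(A) = Mul(Add(-13, A), Pow(Add(-1, A), -1)) = Mul(Pow(Add(-1, A), -1), Add(-13, A)))
Function('c')(w, a) = Mul(-4, w, Pow(Add(Rational(19, 13), a), -1)) (Function('c')(w, a) = Mul(-2, Mul(Add(w, w), Pow(Add(a, Mul(Pow(Add(-1, -25), -1), Add(-13, -25))), -1))) = Mul(-2, Mul(Mul(2, w), Pow(Add(a, Mul(Pow(-26, -1), -38)), -1))) = Mul(-2, Mul(Mul(2, w), Pow(Add(a, Mul(Rational(-1, 26), -38)), -1))) = Mul(-2, Mul(Mul(2, w), Pow(Add(a, Rational(19, 13)), -1))) = Mul(-2, Mul(Mul(2, w), Pow(Add(Rational(19, 13), a), -1))) = Mul(-2, Mul(2, w, Pow(Add(Rational(19, 13), a), -1))) = Mul(-4, w, Pow(Add(Rational(19, 13), a), -1)))
Add(Mul(-244640, Pow(253726, -1)), Mul(103988, Pow(Function('c')(476, B), -1))) = Add(Mul(-244640, Pow(253726, -1)), Mul(103988, Pow(Mul(-52, 476, Pow(Add(19, Mul(13, 19)), -1)), -1))) = Add(Mul(-244640, Rational(1, 253726)), Mul(103988, Pow(Mul(-52, 476, Pow(Add(19, 247), -1)), -1))) = Add(Rational(-11120, 11533), Mul(103988, Pow(Mul(-52, 476, Pow(266, -1)), -1))) = Add(Rational(-11120, 11533), Mul(103988, Pow(Mul(-52, 476, Rational(1, 266)), -1))) = Add(Rational(-11120, 11533), Mul(103988, Pow(Rational(-1768, 19), -1))) = Add(Rational(-11120, 11533), Mul(103988, Rational(-19, 1768))) = Add(Rational(-11120, 11533), Rational(-493943, 442)) = Rational(-5701559659, 5097586)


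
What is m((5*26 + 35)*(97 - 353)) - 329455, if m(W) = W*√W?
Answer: -329455 - 675840*I*√165 ≈ -3.2946e+5 - 8.6813e+6*I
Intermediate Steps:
m(W) = W^(3/2)
m((5*26 + 35)*(97 - 353)) - 329455 = ((5*26 + 35)*(97 - 353))^(3/2) - 329455 = ((130 + 35)*(-256))^(3/2) - 329455 = (165*(-256))^(3/2) - 329455 = (-42240)^(3/2) - 329455 = -675840*I*√165 - 329455 = -329455 - 675840*I*√165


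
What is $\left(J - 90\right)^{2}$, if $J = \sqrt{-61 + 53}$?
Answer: $8092 - 360 i \sqrt{2} \approx 8092.0 - 509.12 i$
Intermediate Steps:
$J = 2 i \sqrt{2}$ ($J = \sqrt{-8} = 2 i \sqrt{2} \approx 2.8284 i$)
$\left(J - 90\right)^{2} = \left(2 i \sqrt{2} - 90\right)^{2} = \left(-90 + 2 i \sqrt{2}\right)^{2}$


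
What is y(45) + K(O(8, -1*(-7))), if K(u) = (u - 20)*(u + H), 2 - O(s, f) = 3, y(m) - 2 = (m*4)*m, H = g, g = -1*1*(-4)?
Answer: 8039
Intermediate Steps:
g = 4 (g = -1*(-4) = 4)
H = 4
y(m) = 2 + 4*m² (y(m) = 2 + (m*4)*m = 2 + (4*m)*m = 2 + 4*m²)
O(s, f) = -1 (O(s, f) = 2 - 1*3 = 2 - 3 = -1)
K(u) = (-20 + u)*(4 + u) (K(u) = (u - 20)*(u + 4) = (-20 + u)*(4 + u))
y(45) + K(O(8, -1*(-7))) = (2 + 4*45²) + (-80 + (-1)² - 16*(-1)) = (2 + 4*2025) + (-80 + 1 + 16) = (2 + 8100) - 63 = 8102 - 63 = 8039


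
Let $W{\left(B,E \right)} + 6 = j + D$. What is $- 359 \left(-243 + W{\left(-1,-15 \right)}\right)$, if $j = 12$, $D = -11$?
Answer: $89032$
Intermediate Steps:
$W{\left(B,E \right)} = -5$ ($W{\left(B,E \right)} = -6 + \left(12 - 11\right) = -6 + 1 = -5$)
$- 359 \left(-243 + W{\left(-1,-15 \right)}\right) = - 359 \left(-243 - 5\right) = \left(-359\right) \left(-248\right) = 89032$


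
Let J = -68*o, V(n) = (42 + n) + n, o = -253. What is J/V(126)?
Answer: 8602/147 ≈ 58.517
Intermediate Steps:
V(n) = 42 + 2*n
J = 17204 (J = -68*(-253) = 17204)
J/V(126) = 17204/(42 + 2*126) = 17204/(42 + 252) = 17204/294 = 17204*(1/294) = 8602/147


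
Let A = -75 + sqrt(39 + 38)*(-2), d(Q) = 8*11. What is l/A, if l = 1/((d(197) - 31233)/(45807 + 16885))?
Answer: 940380/33119593 - 125384*sqrt(77)/165597965 ≈ 0.021749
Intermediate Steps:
d(Q) = 88
l = -62692/31145 (l = 1/((88 - 31233)/(45807 + 16885)) = 1/(-31145/62692) = -62692/31145 ≈ -2.0129)
A = -75 - 2*sqrt(77) (A = -75 + sqrt(77)*(-2) = -75 - 2*sqrt(77) ≈ -92.550)
l/A = -62692/(31145*(-75 - 2*sqrt(77)))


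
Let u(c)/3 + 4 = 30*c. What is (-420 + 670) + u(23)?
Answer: 2308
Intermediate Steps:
u(c) = -12 + 90*c (u(c) = -12 + 3*(30*c) = -12 + 90*c)
(-420 + 670) + u(23) = (-420 + 670) + (-12 + 90*23) = 250 + (-12 + 2070) = 250 + 2058 = 2308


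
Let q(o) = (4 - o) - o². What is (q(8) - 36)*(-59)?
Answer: 6136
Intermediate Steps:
q(o) = 4 - o - o²
(q(8) - 36)*(-59) = ((4 - 1*8 - 1*8²) - 36)*(-59) = ((4 - 8 - 1*64) - 36)*(-59) = ((4 - 8 - 64) - 36)*(-59) = (-68 - 36)*(-59) = -104*(-59) = 6136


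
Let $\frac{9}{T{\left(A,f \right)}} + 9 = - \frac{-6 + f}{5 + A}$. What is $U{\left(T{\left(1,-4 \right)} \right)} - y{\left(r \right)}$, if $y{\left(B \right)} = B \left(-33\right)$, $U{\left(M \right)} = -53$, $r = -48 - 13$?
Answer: $-2066$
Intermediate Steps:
$r = -61$
$T{\left(A,f \right)} = \frac{9}{-9 - \frac{-6 + f}{5 + A}}$
$y{\left(B \right)} = - 33 B$
$U{\left(T{\left(1,-4 \right)} \right)} - y{\left(r \right)} = -53 - \left(-33\right) \left(-61\right) = -53 - 2013 = -2066$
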